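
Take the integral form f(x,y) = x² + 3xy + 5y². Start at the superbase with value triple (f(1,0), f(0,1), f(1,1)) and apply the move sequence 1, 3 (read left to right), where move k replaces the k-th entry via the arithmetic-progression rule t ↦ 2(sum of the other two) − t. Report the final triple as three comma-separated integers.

start (1,5,9) = (f(1,0),f(0,1),f(1,1))
replace slot 1: 2·(5+9) − 1 = 27 → (27,5,9)
replace slot 3: 2·(27+5) − 9 = 55 → (27,5,55)

27,5,55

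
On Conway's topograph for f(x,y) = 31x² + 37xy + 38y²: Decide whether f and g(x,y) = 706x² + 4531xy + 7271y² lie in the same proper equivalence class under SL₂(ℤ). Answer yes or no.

D₁ = -3343, D₂ = -3343
f: translate: b→-25 (≡37 mod 62), so (31,37,38)→(31,-25,32)
f: reduced (well bottom): (31,-25,32) with a≤c, −a<b≤a
g: translate: b→295 (≡4531 mod 1412), so (706,4531,7271)→(706,295,32)
g: flip: (706,295,32)→(32,-295,706)
g: translate: b→25 (≡-295 mod 64), so (32,-295,706)→(32,25,31)
g: flip: (32,25,31)→(31,-25,32)
g: reduced (well bottom): (31,-25,32) with a≤c, −a<b≤a
reduced forms (31, -25, 32) vs (31, -25, 32) ⇒ equivalent

yes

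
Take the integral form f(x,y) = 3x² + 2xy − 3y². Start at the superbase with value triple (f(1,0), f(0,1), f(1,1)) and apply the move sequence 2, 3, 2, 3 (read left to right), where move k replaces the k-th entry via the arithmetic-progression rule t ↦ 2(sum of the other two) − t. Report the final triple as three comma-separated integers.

start (3,-3,2) = (f(1,0),f(0,1),f(1,1))
replace slot 2: 2·(3+2) − (-3) = 13 → (3,13,2)
replace slot 3: 2·(3+13) − 2 = 30 → (3,13,30)
replace slot 2: 2·(3+30) − 13 = 53 → (3,53,30)
replace slot 3: 2·(3+53) − 30 = 82 → (3,53,82)

3,53,82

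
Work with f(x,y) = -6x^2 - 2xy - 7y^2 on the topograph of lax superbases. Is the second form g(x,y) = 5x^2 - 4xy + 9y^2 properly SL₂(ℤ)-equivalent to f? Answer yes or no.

D₁ = -164, D₂ = -164
f is negative-definite; reduce −f:
−f: reduced (well bottom): (6,2,7) with a≤c, −a<b≤a
flip sign back: reduced form of f is (-6,-2,-7)
g: reduced (well bottom): (5,-4,9) with a≤c, −a<b≤a
reduced forms (-6, -2, -7) vs (5, -4, 9) ⇒ inequivalent

no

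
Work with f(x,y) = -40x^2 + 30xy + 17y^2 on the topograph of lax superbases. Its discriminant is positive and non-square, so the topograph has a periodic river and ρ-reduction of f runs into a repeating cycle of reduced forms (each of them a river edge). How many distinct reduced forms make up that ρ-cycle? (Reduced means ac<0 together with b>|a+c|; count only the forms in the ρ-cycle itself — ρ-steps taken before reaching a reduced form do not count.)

D = 3620, ⌊√D⌋ = 60
river: ρ → (17,38,-32)
river: ρ → (-32,26,23)
river: ρ → (23,20,-35)
river: ρ → (-35,50,8)
river: ρ → (8,46,-47)
river: ρ → (-47,48,7)
river: ρ → (7,50,-40)
river: ρ → (-40,30,17)
ρ-cycle length = 8 (tail of 0 descent steps not counted)

8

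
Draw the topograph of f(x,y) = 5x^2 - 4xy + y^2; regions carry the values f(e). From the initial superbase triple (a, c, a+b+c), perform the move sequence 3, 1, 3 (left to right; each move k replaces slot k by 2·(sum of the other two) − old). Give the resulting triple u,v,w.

start (5,1,2) = (f(1,0),f(0,1),f(1,1))
replace slot 3: 2·(5+1) − 2 = 10 → (5,1,10)
replace slot 1: 2·(1+10) − 5 = 17 → (17,1,10)
replace slot 3: 2·(17+1) − 10 = 26 → (17,1,26)

17,1,26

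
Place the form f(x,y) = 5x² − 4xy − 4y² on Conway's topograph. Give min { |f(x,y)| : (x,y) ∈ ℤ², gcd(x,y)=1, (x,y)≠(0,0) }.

descent: ρ → (-4,4,5)  [lands on river]
river: ρ → (5,6,-3)
river: ρ → (-3,6,5)
river: ρ → (5,4,-4)
closes: descent 1, river 4
min |a| on river = 3

3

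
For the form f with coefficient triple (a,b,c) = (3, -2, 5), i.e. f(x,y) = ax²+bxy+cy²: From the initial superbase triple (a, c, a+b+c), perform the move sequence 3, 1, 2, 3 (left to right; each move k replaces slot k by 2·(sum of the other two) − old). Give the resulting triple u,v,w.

start (3,5,6) = (f(1,0),f(0,1),f(1,1))
replace slot 3: 2·(3+5) − 6 = 10 → (3,5,10)
replace slot 1: 2·(5+10) − 3 = 27 → (27,5,10)
replace slot 2: 2·(27+10) − 5 = 69 → (27,69,10)
replace slot 3: 2·(27+69) − 10 = 182 → (27,69,182)

27,69,182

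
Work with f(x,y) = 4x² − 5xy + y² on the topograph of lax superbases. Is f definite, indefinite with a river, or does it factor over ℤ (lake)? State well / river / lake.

D = b²−4ac = (-5)² − 4·4·1 = 9
D = 3² is a perfect square ⇒ form factors over ℤ ⇒ lakes

lake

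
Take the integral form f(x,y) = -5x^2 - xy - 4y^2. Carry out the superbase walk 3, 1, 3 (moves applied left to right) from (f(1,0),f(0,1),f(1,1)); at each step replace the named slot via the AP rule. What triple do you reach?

start (-5,-4,-10) = (f(1,0),f(0,1),f(1,1))
replace slot 3: 2·((-5)+(-4)) − (-10) = -8 → (-5,-4,-8)
replace slot 1: 2·((-4)+(-8)) − (-5) = -19 → (-19,-4,-8)
replace slot 3: 2·((-19)+(-4)) − (-8) = -38 → (-19,-4,-38)

-19,-4,-38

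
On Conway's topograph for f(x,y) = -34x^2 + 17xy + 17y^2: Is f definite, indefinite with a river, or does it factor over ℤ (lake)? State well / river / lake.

D = b²−4ac = 17² − 4·(-34)·17 = 2601
D = 51² is a perfect square ⇒ form factors over ℤ ⇒ lakes

lake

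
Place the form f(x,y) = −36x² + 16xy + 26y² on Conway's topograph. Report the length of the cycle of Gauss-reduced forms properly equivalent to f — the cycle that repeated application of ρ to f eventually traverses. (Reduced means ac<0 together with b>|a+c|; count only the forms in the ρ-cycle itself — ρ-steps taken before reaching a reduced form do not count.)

D = 4000, ⌊√D⌋ = 63
river: ρ → (26,36,-26)
river: ρ → (-26,16,36)
river: ρ → (36,56,-6)
river: ρ → (-6,52,54)
river: ρ → (54,56,-4)
river: ρ → (-4,56,54)
river: ρ → (54,52,-6)
river: ρ → (-6,56,36)
river: ρ → (36,16,-26)
river: ρ → (-26,36,26)
river: ρ → (26,16,-36)
river: ρ → (-36,56,6)
river: ρ → (6,52,-54)
river: ρ → (-54,56,4)
river: ρ → (4,56,-54)
river: ρ → (-54,52,6)
river: ρ → (6,56,-36)
river: ρ → (-36,16,26)
ρ-cycle length = 18 (tail of 0 descent steps not counted)

18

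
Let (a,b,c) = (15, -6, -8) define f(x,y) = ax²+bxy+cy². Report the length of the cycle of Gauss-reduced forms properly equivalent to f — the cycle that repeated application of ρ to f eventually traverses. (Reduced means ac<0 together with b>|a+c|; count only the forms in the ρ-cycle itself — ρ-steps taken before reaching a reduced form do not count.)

D = 516, ⌊√D⌋ = 22
descent: ρ → (-8,22,1)  [lands on river]
river: ρ → (1,22,-8)
river: ρ → (-8,10,13)
river: ρ → (13,16,-5)
river: ρ → (-5,14,16)
river: ρ → (16,18,-3)
river: ρ → (-3,18,16)
river: ρ → (16,14,-5)
river: ρ → (-5,16,13)
river: ρ → (13,10,-8)
ρ-cycle length = 10 (tail of 1 descent step not counted)

10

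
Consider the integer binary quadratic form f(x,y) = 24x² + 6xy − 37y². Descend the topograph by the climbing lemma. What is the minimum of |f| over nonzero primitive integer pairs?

descent: ρ → (-37,-6,24)
descent: ρ → (24,54,-7)  [lands on river]
river: ρ → (-7,58,8)
river: ρ → (8,54,-21)
river: ρ → (-21,30,32)
river: ρ → (32,34,-19)
river: ρ → (-19,42,24)
closes: descent 2, river 6
min |a| on river = 7

7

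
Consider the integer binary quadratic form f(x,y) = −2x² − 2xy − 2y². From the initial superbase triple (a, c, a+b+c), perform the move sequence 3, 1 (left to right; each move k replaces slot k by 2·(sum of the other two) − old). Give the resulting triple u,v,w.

start (-2,-2,-6) = (f(1,0),f(0,1),f(1,1))
replace slot 3: 2·((-2)+(-2)) − (-6) = -2 → (-2,-2,-2)
replace slot 1: 2·((-2)+(-2)) − (-2) = -6 → (-6,-2,-2)

-6,-2,-2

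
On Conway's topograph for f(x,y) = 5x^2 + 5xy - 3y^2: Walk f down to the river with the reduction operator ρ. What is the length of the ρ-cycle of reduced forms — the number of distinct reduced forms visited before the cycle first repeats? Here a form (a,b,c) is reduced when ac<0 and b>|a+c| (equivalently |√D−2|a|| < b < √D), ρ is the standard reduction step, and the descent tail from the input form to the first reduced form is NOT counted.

D = 85, ⌊√D⌋ = 9
river: ρ → (-3,7,3)
river: ρ → (3,5,-5)
river: ρ → (-5,5,3)
river: ρ → (3,7,-3)
river: ρ → (-3,5,5)
river: ρ → (5,5,-3)
ρ-cycle length = 6 (tail of 0 descent steps not counted)

6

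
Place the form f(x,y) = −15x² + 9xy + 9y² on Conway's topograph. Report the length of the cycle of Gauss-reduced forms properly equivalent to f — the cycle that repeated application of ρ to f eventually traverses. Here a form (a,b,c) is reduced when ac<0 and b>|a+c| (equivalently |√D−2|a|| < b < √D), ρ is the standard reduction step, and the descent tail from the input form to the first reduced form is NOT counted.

D = 621, ⌊√D⌋ = 24
river: ρ → (9,9,-15)
river: ρ → (-15,21,3)
river: ρ → (3,21,-15)
river: ρ → (-15,9,9)
ρ-cycle length = 4 (tail of 0 descent steps not counted)

4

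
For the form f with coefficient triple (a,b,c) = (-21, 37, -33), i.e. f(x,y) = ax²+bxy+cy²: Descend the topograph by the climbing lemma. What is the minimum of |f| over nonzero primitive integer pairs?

translate: b→5 (≡-37 mod 42), so (21,-37,33)→(21,5,17)
flip: (21,5,17)→(17,-5,21)
reduced (well bottom): (17,-5,21) with a≤c, −a<b≤a
well minimum |f| = |-17| = 17 (negative-definite)

17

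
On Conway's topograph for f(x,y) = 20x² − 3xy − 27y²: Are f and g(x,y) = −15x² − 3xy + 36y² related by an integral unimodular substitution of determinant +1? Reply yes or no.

D₁ = 2169, D₂ = 2169
river cycle of f (length 30): (20, 37, -10), (-10, 43, 8), (8, 37, -25), (-25, 13, 20), (20, 27, -18), (-18, 45, 2), (2, 43, -40), (-40, 37, 5), (5, 43, -16), (-16, 21, 27), … (20 more)
river cycle of g (length 38): (-15, 27, 24), (24, 21, -18), (-18, 15, 27), (27, 39, -6), (-6, 45, 6), (6, 39, -27), (-27, 15, 18), (18, 21, -24), (-24, 27, 15), (15, 33, -18), … (28 more)
cycles differ ⇒ inequivalent

no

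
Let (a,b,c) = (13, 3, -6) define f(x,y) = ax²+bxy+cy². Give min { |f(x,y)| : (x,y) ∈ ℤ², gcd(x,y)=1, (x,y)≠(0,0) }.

descent: ρ → (-6,9,10)  [lands on river]
river: ρ → (10,11,-5)
river: ρ → (-5,9,12)
river: ρ → (12,15,-2)
river: ρ → (-2,17,4)
river: ρ → (4,15,-6)
closes: descent 1, river 6
min |a| on river = 2

2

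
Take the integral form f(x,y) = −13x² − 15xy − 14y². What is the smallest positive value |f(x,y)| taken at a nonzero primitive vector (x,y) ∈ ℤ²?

translate: b→-11 (≡15 mod 26), so (13,15,14)→(13,-11,12)
flip: (13,-11,12)→(12,11,13)
reduced (well bottom): (12,11,13) with a≤c, −a<b≤a
well minimum |f| = |-12| = 12 (negative-definite)

12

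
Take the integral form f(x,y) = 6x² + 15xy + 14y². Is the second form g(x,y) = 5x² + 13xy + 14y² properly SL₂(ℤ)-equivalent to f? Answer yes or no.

D₁ = -111, D₂ = -111
f: translate: b→3 (≡15 mod 12), so (6,15,14)→(6,3,5)
f: flip: (6,3,5)→(5,-3,6)
f: reduced (well bottom): (5,-3,6) with a≤c, −a<b≤a
g: translate: b→3 (≡13 mod 10), so (5,13,14)→(5,3,6)
g: reduced (well bottom): (5,3,6) with a≤c, −a<b≤a
reduced forms (5, -3, 6) vs (5, 3, 6) ⇒ inequivalent

no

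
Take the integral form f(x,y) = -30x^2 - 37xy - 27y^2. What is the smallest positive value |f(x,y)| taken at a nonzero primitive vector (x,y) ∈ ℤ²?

translate: b→-23 (≡37 mod 60), so (30,37,27)→(30,-23,20)
flip: (30,-23,20)→(20,23,30)
translate: b→-17 (≡23 mod 40), so (20,23,30)→(20,-17,27)
reduced (well bottom): (20,-17,27) with a≤c, −a<b≤a
well minimum |f| = |-20| = 20 (negative-definite)

20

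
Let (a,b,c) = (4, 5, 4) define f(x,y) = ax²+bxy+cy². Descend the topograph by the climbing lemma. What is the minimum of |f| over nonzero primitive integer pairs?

translate: b→-3 (≡5 mod 8), so (4,5,4)→(4,-3,3)
flip: (4,-3,3)→(3,3,4)
reduced (well bottom): (3,3,4) with a≤c, −a<b≤a
well minimum = a = 3

3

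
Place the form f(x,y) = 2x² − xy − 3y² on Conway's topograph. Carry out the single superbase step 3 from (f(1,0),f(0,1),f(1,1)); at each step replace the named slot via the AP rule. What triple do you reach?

start (2,-3,-2) = (f(1,0),f(0,1),f(1,1))
replace slot 3: 2·(2+(-3)) − (-2) = 0 → (2,-3,0)

2,-3,0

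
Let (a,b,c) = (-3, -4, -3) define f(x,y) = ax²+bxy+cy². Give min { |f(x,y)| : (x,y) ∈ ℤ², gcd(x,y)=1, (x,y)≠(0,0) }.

translate: b→-2 (≡4 mod 6), so (3,4,3)→(3,-2,2)
flip: (3,-2,2)→(2,2,3)
reduced (well bottom): (2,2,3) with a≤c, −a<b≤a
well minimum |f| = |-2| = 2 (negative-definite)

2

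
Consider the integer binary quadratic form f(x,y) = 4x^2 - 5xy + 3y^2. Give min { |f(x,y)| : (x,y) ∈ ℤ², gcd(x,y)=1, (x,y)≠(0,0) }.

translate: b→3 (≡-5 mod 8), so (4,-5,3)→(4,3,2)
flip: (4,3,2)→(2,-3,4)
translate: b→1 (≡-3 mod 4), so (2,-3,4)→(2,1,3)
reduced (well bottom): (2,1,3) with a≤c, −a<b≤a
well minimum = a = 2

2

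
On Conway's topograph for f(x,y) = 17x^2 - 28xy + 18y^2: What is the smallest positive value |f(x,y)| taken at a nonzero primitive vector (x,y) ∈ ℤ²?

translate: b→6 (≡-28 mod 34), so (17,-28,18)→(17,6,7)
flip: (17,6,7)→(7,-6,17)
reduced (well bottom): (7,-6,17) with a≤c, −a<b≤a
well minimum = a = 7

7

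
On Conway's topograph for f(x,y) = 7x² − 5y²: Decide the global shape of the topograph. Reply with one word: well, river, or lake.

D = b²−4ac = 0² − 4·7·(-5) = 140
D > 0 non-square ⇒ indefinite ⇒ periodic river

river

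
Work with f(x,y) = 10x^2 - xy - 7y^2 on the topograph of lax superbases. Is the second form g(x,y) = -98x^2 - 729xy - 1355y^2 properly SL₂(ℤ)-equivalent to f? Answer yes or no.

D₁ = 281, D₂ = 281
river cycle of f (length 30): (-7, 15, 2), (2, 13, -14), (-14, 15, 1), (1, 15, -14), (-14, 13, 2), (2, 15, -7), (-7, 13, 4), (4, 11, -10), (-10, 9, 5), (5, 11, -8), … (20 more)
river cycle of g (length 30): (-7, 15, 2), (2, 13, -14), (-14, 15, 1), (1, 15, -14), (-14, 13, 2), (2, 15, -7), (-7, 13, 4), (4, 11, -10), (-10, 9, 5), (5, 11, -8), … (20 more)
cycles coincide ⇒ equivalent

yes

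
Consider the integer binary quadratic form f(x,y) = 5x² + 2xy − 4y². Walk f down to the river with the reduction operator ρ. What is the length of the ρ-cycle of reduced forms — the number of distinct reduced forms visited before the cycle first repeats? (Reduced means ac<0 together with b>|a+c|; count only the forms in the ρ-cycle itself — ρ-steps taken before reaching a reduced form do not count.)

D = 84, ⌊√D⌋ = 9
river: ρ → (-4,6,3)
river: ρ → (3,6,-4)
river: ρ → (-4,2,5)
river: ρ → (5,8,-1)
river: ρ → (-1,8,5)
river: ρ → (5,2,-4)
ρ-cycle length = 6 (tail of 0 descent steps not counted)

6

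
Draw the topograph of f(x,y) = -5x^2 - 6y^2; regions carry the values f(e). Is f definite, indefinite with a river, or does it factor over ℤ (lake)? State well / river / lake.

D = b²−4ac = 0² − 4·(-5)·(-6) = -120
D < 0 ⇒ definite ⇒ every region one sign ⇒ single well

well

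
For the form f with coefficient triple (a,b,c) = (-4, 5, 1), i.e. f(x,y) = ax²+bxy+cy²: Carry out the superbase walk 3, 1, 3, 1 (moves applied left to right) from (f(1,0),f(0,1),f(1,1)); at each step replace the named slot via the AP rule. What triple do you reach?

start (-4,1,2) = (f(1,0),f(0,1),f(1,1))
replace slot 3: 2·((-4)+1) − 2 = -8 → (-4,1,-8)
replace slot 1: 2·(1+(-8)) − (-4) = -10 → (-10,1,-8)
replace slot 3: 2·((-10)+1) − (-8) = -10 → (-10,1,-10)
replace slot 1: 2·(1+(-10)) − (-10) = -8 → (-8,1,-10)

-8,1,-10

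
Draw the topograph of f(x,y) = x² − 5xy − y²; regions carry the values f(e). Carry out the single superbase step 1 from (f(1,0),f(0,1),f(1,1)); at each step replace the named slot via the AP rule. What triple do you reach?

start (1,-1,-5) = (f(1,0),f(0,1),f(1,1))
replace slot 1: 2·((-1)+(-5)) − 1 = -13 → (-13,-1,-5)

-13,-1,-5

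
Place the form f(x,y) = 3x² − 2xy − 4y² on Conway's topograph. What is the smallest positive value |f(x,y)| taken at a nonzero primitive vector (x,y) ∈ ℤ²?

descent: ρ → (-4,2,3)  [lands on river]
river: ρ → (3,4,-3)
river: ρ → (-3,2,4)
river: ρ → (4,6,-1)
river: ρ → (-1,6,4)
river: ρ → (4,2,-3)
river: ρ → (-3,4,3)
river: ρ → (3,2,-4)
river: ρ → (-4,6,1)
river: ρ → (1,6,-4)
closes: descent 1, river 10
min |a| on river = 1

1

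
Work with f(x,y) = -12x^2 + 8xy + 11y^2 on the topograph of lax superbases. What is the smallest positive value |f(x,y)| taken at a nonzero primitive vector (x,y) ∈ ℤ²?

river: ρ → (11,14,-9)
river: ρ → (-9,22,3)
river: ρ → (3,20,-16)
river: ρ → (-16,12,7)
river: ρ → (7,16,-12)
river: ρ → (-12,8,11)
closes: descent 0, river 6
min |a| on river = 3

3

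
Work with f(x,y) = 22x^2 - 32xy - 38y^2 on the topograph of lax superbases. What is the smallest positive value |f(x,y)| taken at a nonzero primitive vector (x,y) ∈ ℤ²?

descent: ρ → (-38,32,22)  [lands on river]
river: ρ → (22,56,-14)
river: ρ → (-14,56,22)
river: ρ → (22,32,-38)
river: ρ → (-38,44,16)
river: ρ → (16,52,-26)
river: ρ → (-26,52,16)
river: ρ → (16,44,-38)
closes: descent 1, river 8
min |a| on river = 14

14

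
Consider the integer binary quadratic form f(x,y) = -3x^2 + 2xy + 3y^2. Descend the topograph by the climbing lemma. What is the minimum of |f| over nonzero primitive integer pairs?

river: ρ → (3,4,-2)
river: ρ → (-2,4,3)
river: ρ → (3,2,-3)
river: ρ → (-3,4,2)
river: ρ → (2,4,-3)
river: ρ → (-3,2,3)
closes: descent 0, river 6
min |a| on river = 2

2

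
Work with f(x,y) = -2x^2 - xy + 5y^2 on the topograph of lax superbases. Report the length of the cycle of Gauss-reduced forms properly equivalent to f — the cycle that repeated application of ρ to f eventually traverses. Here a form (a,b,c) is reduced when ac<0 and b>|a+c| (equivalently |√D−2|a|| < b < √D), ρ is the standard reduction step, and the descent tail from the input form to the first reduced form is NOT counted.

D = 41, ⌊√D⌋ = 6
descent: ρ → (5,1,-2)
descent: ρ → (-2,3,4)  [lands on river]
river: ρ → (4,5,-1)
river: ρ → (-1,5,4)
river: ρ → (4,3,-2)
river: ρ → (-2,5,2)
river: ρ → (2,3,-4)
river: ρ → (-4,5,1)
river: ρ → (1,5,-4)
river: ρ → (-4,3,2)
river: ρ → (2,5,-2)
ρ-cycle length = 10 (tail of 2 descent steps not counted)

10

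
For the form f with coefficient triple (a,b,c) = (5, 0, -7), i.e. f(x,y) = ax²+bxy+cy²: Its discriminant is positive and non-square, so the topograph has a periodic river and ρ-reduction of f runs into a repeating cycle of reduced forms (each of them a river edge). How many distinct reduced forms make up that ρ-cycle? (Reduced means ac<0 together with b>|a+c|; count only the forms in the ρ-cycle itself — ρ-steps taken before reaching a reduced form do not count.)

D = 140, ⌊√D⌋ = 11
descent: ρ → (-7,0,5)
descent: ρ → (5,10,-2)  [lands on river]
river: ρ → (-2,10,5)
ρ-cycle length = 2 (tail of 2 descent steps not counted)

2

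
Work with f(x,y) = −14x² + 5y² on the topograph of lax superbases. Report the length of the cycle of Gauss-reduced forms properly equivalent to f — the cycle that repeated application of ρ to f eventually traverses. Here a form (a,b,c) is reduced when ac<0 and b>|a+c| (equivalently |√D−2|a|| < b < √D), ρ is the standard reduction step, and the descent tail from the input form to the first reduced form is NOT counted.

D = 280, ⌊√D⌋ = 16
descent: ρ → (5,10,-9)  [lands on river]
river: ρ → (-9,8,6)
river: ρ → (6,16,-1)
river: ρ → (-1,16,6)
river: ρ → (6,8,-9)
river: ρ → (-9,10,5)
ρ-cycle length = 6 (tail of 1 descent step not counted)

6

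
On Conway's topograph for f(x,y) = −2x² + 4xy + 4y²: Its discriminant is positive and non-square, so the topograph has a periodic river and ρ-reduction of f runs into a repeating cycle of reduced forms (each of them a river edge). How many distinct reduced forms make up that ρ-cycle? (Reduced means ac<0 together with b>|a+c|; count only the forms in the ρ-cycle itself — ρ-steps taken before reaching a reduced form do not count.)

D = 48, ⌊√D⌋ = 6
river: ρ → (4,4,-2)
river: ρ → (-2,4,4)
ρ-cycle length = 2 (tail of 0 descent steps not counted)

2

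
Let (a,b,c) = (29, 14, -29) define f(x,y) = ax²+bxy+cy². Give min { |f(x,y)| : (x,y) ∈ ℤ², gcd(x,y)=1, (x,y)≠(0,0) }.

river: ρ → (-29,44,14)
river: ρ → (14,40,-35)
river: ρ → (-35,30,19)
river: ρ → (19,46,-19)
river: ρ → (-19,30,35)
river: ρ → (35,40,-14)
river: ρ → (-14,44,29)
river: ρ → (29,14,-29)
closes: descent 0, river 8
min |a| on river = 14

14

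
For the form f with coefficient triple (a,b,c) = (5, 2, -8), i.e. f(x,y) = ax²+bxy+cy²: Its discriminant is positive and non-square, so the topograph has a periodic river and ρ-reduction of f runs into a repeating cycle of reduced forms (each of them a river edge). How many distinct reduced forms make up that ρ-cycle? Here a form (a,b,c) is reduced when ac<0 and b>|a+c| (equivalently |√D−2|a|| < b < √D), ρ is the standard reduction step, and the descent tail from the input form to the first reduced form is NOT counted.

D = 164, ⌊√D⌋ = 12
descent: ρ → (-8,-2,5)
descent: ρ → (5,12,-1)  [lands on river]
river: ρ → (-1,12,5)
river: ρ → (5,8,-5)
river: ρ → (-5,12,1)
river: ρ → (1,12,-5)
river: ρ → (-5,8,5)
ρ-cycle length = 6 (tail of 2 descent steps not counted)

6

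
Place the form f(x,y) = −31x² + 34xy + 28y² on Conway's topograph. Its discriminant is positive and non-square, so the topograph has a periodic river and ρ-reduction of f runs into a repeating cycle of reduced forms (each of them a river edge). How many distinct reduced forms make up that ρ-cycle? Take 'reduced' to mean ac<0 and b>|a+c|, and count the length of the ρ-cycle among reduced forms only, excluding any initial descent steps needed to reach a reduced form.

D = 4628, ⌊√D⌋ = 68
river: ρ → (28,22,-37)
river: ρ → (-37,52,13)
river: ρ → (13,52,-37)
river: ρ → (-37,22,28)
river: ρ → (28,34,-31)
river: ρ → (-31,28,31)
river: ρ → (31,34,-28)
river: ρ → (-28,22,37)
river: ρ → (37,52,-13)
river: ρ → (-13,52,37)
river: ρ → (37,22,-28)
river: ρ → (-28,34,31)
river: ρ → (31,28,-31)
river: ρ → (-31,34,28)
ρ-cycle length = 14 (tail of 0 descent steps not counted)

14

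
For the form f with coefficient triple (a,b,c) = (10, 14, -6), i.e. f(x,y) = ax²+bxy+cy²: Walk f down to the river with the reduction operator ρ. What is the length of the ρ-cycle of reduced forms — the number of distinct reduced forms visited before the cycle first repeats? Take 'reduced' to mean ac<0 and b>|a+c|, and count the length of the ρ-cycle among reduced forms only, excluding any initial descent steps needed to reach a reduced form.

D = 436, ⌊√D⌋ = 20
river: ρ → (-6,10,14)
river: ρ → (14,18,-2)
river: ρ → (-2,18,14)
river: ρ → (14,10,-6)
river: ρ → (-6,14,10)
river: ρ → (10,6,-10)
river: ρ → (-10,14,6)
river: ρ → (6,10,-14)
river: ρ → (-14,18,2)
river: ρ → (2,18,-14)
river: ρ → (-14,10,6)
river: ρ → (6,14,-10)
river: ρ → (-10,6,10)
river: ρ → (10,14,-6)
ρ-cycle length = 14 (tail of 0 descent steps not counted)

14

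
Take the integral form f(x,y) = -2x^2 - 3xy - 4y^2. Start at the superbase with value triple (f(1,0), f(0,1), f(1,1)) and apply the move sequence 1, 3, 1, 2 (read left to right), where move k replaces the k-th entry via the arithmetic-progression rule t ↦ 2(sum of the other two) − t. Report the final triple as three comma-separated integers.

start (-2,-4,-9) = (f(1,0),f(0,1),f(1,1))
replace slot 1: 2·((-4)+(-9)) − (-2) = -24 → (-24,-4,-9)
replace slot 3: 2·((-24)+(-4)) − (-9) = -47 → (-24,-4,-47)
replace slot 1: 2·((-4)+(-47)) − (-24) = -78 → (-78,-4,-47)
replace slot 2: 2·((-78)+(-47)) − (-4) = -246 → (-78,-246,-47)

-78,-246,-47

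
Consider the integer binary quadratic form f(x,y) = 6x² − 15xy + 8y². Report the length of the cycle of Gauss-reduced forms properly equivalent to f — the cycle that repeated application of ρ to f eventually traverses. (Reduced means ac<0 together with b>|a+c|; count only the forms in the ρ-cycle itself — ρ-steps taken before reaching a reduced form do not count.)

D = 33, ⌊√D⌋ = 5
descent: ρ → (8,-1,-1)
descent: ρ → (-1,5,2)  [lands on river]
river: ρ → (2,3,-3)
river: ρ → (-3,3,2)
river: ρ → (2,5,-1)
ρ-cycle length = 4 (tail of 2 descent steps not counted)

4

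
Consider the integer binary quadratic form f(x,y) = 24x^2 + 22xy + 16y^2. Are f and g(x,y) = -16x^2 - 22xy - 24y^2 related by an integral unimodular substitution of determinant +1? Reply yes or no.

D₁ = -1052, D₂ = -1052
f: flip: (24,22,16)→(16,-22,24)
f: translate: b→10 (≡-22 mod 32), so (16,-22,24)→(16,10,18)
f: reduced (well bottom): (16,10,18) with a≤c, −a<b≤a
g is negative-definite; reduce −g:
−g: translate: b→-10 (≡22 mod 32), so (16,22,24)→(16,-10,18)
−g: reduced (well bottom): (16,-10,18) with a≤c, −a<b≤a
flip sign back: reduced form of g is (-16,10,-18)
reduced forms (16, 10, 18) vs (-16, 10, -18) ⇒ inequivalent

no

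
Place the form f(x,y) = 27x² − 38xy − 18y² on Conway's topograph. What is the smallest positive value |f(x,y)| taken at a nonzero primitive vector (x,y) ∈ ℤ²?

descent: ρ → (-18,38,27)  [lands on river]
river: ρ → (27,16,-29)
river: ρ → (-29,42,14)
river: ρ → (14,42,-29)
river: ρ → (-29,16,27)
river: ρ → (27,38,-18)
river: ρ → (-18,34,31)
river: ρ → (31,28,-21)
river: ρ → (-21,56,3)
river: ρ → (3,58,-2)
river: ρ → (-2,58,3)
river: ρ → (3,56,-21)
river: ρ → (-21,28,31)
river: ρ → (31,34,-18)
closes: descent 1, river 14
min |a| on river = 2

2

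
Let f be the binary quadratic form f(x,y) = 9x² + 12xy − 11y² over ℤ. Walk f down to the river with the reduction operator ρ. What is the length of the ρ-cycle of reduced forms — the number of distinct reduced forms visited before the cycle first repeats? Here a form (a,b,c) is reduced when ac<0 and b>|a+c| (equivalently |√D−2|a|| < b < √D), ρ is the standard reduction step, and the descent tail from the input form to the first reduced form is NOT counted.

D = 540, ⌊√D⌋ = 23
river: ρ → (-11,10,10)
river: ρ → (10,10,-11)
river: ρ → (-11,12,9)
river: ρ → (9,6,-14)
river: ρ → (-14,22,1)
river: ρ → (1,22,-14)
river: ρ → (-14,6,9)
river: ρ → (9,12,-11)
ρ-cycle length = 8 (tail of 0 descent steps not counted)

8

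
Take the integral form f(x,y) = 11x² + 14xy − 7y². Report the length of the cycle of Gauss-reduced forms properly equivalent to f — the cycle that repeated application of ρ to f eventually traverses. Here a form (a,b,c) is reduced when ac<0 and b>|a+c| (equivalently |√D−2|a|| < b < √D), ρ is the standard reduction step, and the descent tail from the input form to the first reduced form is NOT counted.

D = 504, ⌊√D⌋ = 22
river: ρ → (-7,14,11)
river: ρ → (11,8,-10)
river: ρ → (-10,12,9)
river: ρ → (9,6,-13)
river: ρ → (-13,20,2)
river: ρ → (2,20,-13)
river: ρ → (-13,6,9)
river: ρ → (9,12,-10)
river: ρ → (-10,8,11)
river: ρ → (11,14,-7)
ρ-cycle length = 10 (tail of 0 descent steps not counted)

10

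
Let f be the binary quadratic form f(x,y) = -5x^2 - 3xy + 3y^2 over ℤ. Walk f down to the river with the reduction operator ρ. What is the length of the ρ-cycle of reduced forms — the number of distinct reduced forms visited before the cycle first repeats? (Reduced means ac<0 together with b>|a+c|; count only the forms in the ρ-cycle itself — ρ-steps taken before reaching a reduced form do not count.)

D = 69, ⌊√D⌋ = 8
descent: ρ → (3,3,-5)  [lands on river]
river: ρ → (-5,7,1)
river: ρ → (1,7,-5)
river: ρ → (-5,3,3)
ρ-cycle length = 4 (tail of 1 descent step not counted)

4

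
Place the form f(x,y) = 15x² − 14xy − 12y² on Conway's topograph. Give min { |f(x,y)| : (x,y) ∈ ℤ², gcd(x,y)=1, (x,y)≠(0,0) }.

descent: ρ → (-12,14,15)  [lands on river]
river: ρ → (15,16,-11)
river: ρ → (-11,28,3)
river: ρ → (3,26,-20)
river: ρ → (-20,14,9)
river: ρ → (9,22,-12)
river: ρ → (-12,26,5)
river: ρ → (5,24,-17)
river: ρ → (-17,10,12)
river: ρ → (12,14,-15)
river: ρ → (-15,16,11)
river: ρ → (11,28,-3)
river: ρ → (-3,26,20)
river: ρ → (20,14,-9)
river: ρ → (-9,22,12)
river: ρ → (12,26,-5)
river: ρ → (-5,24,17)
river: ρ → (17,10,-12)
closes: descent 1, river 18
min |a| on river = 3

3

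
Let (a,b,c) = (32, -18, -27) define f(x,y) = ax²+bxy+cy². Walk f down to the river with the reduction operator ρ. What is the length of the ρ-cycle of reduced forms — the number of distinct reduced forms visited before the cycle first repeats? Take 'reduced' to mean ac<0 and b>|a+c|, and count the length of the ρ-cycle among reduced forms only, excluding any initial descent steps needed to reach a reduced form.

D = 3780, ⌊√D⌋ = 61
descent: ρ → (-27,18,32)  [lands on river]
river: ρ → (32,46,-13)
river: ρ → (-13,58,8)
river: ρ → (8,54,-27)
river: ρ → (-27,54,8)
river: ρ → (8,58,-13)
river: ρ → (-13,46,32)
river: ρ → (32,18,-27)
river: ρ → (-27,36,23)
river: ρ → (23,56,-7)
river: ρ → (-7,56,23)
river: ρ → (23,36,-27)
ρ-cycle length = 12 (tail of 1 descent step not counted)

12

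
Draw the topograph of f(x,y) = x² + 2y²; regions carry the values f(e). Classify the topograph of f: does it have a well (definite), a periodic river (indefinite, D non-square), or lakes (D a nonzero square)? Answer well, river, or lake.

D = b²−4ac = 0² − 4·1·2 = -8
D < 0 ⇒ definite ⇒ every region one sign ⇒ single well

well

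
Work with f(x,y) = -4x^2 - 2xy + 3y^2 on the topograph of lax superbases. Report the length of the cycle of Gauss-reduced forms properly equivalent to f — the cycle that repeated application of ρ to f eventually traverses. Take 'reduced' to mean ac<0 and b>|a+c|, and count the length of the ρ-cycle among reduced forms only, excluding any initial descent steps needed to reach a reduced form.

D = 52, ⌊√D⌋ = 7
descent: ρ → (3,2,-4)  [lands on river]
river: ρ → (-4,6,1)
river: ρ → (1,6,-4)
river: ρ → (-4,2,3)
river: ρ → (3,4,-3)
river: ρ → (-3,2,4)
river: ρ → (4,6,-1)
river: ρ → (-1,6,4)
river: ρ → (4,2,-3)
river: ρ → (-3,4,3)
ρ-cycle length = 10 (tail of 1 descent step not counted)

10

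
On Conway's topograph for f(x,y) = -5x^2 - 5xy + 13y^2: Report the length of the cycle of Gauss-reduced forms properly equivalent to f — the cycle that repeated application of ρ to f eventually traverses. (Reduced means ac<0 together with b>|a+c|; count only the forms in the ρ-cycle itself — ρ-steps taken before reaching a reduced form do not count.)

D = 285, ⌊√D⌋ = 16
descent: ρ → (13,5,-5)
descent: ρ → (-5,15,3)  [lands on river]
river: ρ → (3,15,-5)
ρ-cycle length = 2 (tail of 2 descent steps not counted)

2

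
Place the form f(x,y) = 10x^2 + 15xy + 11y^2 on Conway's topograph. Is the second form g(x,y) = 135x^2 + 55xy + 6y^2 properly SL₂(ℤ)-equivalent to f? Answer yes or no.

D₁ = -215, D₂ = -215
f: translate: b→-5 (≡15 mod 20), so (10,15,11)→(10,-5,6)
f: flip: (10,-5,6)→(6,5,10)
f: reduced (well bottom): (6,5,10) with a≤c, −a<b≤a
g: flip: (135,55,6)→(6,-55,135)
g: translate: b→5 (≡-55 mod 12), so (6,-55,135)→(6,5,10)
g: reduced (well bottom): (6,5,10) with a≤c, −a<b≤a
reduced forms (6, 5, 10) vs (6, 5, 10) ⇒ equivalent

yes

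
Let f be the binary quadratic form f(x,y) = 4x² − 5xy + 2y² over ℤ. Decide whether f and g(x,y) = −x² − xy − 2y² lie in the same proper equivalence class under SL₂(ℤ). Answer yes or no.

D₁ = -7, D₂ = -7
f: translate: b→3 (≡-5 mod 8), so (4,-5,2)→(4,3,1)
f: flip: (4,3,1)→(1,-3,4)
f: translate: b→1 (≡-3 mod 2), so (1,-3,4)→(1,1,2)
f: reduced (well bottom): (1,1,2) with a≤c, −a<b≤a
g is negative-definite; reduce −g:
−g: reduced (well bottom): (1,1,2) with a≤c, −a<b≤a
flip sign back: reduced form of g is (-1,-1,-2)
reduced forms (1, 1, 2) vs (-1, -1, -2) ⇒ inequivalent

no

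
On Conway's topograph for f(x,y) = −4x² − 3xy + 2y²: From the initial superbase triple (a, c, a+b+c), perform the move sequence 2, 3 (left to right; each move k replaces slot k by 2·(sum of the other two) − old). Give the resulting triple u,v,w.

start (-4,2,-5) = (f(1,0),f(0,1),f(1,1))
replace slot 2: 2·((-4)+(-5)) − 2 = -20 → (-4,-20,-5)
replace slot 3: 2·((-4)+(-20)) − (-5) = -43 → (-4,-20,-43)

-4,-20,-43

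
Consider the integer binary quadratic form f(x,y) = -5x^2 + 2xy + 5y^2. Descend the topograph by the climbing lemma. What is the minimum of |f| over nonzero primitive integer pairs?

river: ρ → (5,8,-2)
river: ρ → (-2,8,5)
river: ρ → (5,2,-5)
river: ρ → (-5,8,2)
river: ρ → (2,8,-5)
river: ρ → (-5,2,5)
closes: descent 0, river 6
min |a| on river = 2

2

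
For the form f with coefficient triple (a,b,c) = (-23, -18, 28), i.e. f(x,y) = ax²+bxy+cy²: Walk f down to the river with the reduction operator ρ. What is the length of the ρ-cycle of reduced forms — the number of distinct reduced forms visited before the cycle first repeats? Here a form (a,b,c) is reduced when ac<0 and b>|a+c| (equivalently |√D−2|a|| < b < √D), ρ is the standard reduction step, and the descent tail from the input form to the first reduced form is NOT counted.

D = 2900, ⌊√D⌋ = 53
descent: ρ → (28,18,-23)  [lands on river]
river: ρ → (-23,28,23)
river: ρ → (23,18,-28)
river: ρ → (-28,38,13)
river: ρ → (13,40,-25)
river: ρ → (-25,10,28)
river: ρ → (28,46,-7)
river: ρ → (-7,52,7)
river: ρ → (7,46,-28)
river: ρ → (-28,10,25)
river: ρ → (25,40,-13)
river: ρ → (-13,38,28)
ρ-cycle length = 12 (tail of 1 descent step not counted)

12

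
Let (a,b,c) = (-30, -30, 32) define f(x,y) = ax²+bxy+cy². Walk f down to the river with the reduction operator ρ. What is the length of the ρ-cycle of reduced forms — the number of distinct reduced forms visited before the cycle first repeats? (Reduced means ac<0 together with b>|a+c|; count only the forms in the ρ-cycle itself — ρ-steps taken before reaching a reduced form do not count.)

D = 4740, ⌊√D⌋ = 68
descent: ρ → (32,30,-30)  [lands on river]
river: ρ → (-30,30,32)
river: ρ → (32,34,-28)
river: ρ → (-28,22,38)
river: ρ → (38,54,-12)
river: ρ → (-12,66,8)
river: ρ → (8,62,-28)
river: ρ → (-28,50,20)
river: ρ → (20,30,-48)
river: ρ → (-48,66,2)
river: ρ → (2,66,-48)
river: ρ → (-48,30,20)
river: ρ → (20,50,-28)
river: ρ → (-28,62,8)
river: ρ → (8,66,-12)
river: ρ → (-12,54,38)
river: ρ → (38,22,-28)
river: ρ → (-28,34,32)
ρ-cycle length = 18 (tail of 1 descent step not counted)

18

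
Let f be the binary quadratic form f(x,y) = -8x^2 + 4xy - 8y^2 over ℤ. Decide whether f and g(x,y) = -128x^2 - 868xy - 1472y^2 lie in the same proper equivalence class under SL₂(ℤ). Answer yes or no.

D₁ = -240, D₂ = -240
f is negative-definite; reduce −f:
−f: flip: (8,-4,8)→(8,4,8)
−f: reduced (well bottom): (8,4,8) with a≤c, −a<b≤a
flip sign back: reduced form of f is (-8,-4,-8)
g is negative-definite; reduce −g:
−g: translate: b→100 (≡868 mod 256), so (128,868,1472)→(128,100,20)
−g: flip: (128,100,20)→(20,-100,128)
−g: translate: b→20 (≡-100 mod 40), so (20,-100,128)→(20,20,8)
−g: flip: (20,20,8)→(8,-20,20)
−g: translate: b→-4 (≡-20 mod 16), so (8,-20,20)→(8,-4,8)
−g: flip: (8,-4,8)→(8,4,8)
−g: reduced (well bottom): (8,4,8) with a≤c, −a<b≤a
flip sign back: reduced form of g is (-8,-4,-8)
reduced forms (-8, -4, -8) vs (-8, -4, -8) ⇒ equivalent

yes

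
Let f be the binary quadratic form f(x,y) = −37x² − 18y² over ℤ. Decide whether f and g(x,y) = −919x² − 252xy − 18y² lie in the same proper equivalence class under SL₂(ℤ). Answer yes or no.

D₁ = -2664, D₂ = -2664
f is negative-definite; reduce −f:
−f: flip: (37,0,18)→(18,0,37)
−f: reduced (well bottom): (18,0,37) with a≤c, −a<b≤a
flip sign back: reduced form of f is (-18,0,-37)
g is negative-definite; reduce −g:
−g: flip: (919,252,18)→(18,-252,919)
−g: translate: b→0 (≡-252 mod 36), so (18,-252,919)→(18,0,37)
−g: reduced (well bottom): (18,0,37) with a≤c, −a<b≤a
flip sign back: reduced form of g is (-18,0,-37)
reduced forms (-18, 0, -37) vs (-18, 0, -37) ⇒ equivalent

yes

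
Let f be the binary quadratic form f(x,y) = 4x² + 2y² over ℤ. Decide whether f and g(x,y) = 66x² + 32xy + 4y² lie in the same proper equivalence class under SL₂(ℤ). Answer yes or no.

D₁ = -32, D₂ = -32
f: flip: (4,0,2)→(2,0,4)
f: reduced (well bottom): (2,0,4) with a≤c, −a<b≤a
g: flip: (66,32,4)→(4,-32,66)
g: translate: b→0 (≡-32 mod 8), so (4,-32,66)→(4,0,2)
g: flip: (4,0,2)→(2,0,4)
g: reduced (well bottom): (2,0,4) with a≤c, −a<b≤a
reduced forms (2, 0, 4) vs (2, 0, 4) ⇒ equivalent

yes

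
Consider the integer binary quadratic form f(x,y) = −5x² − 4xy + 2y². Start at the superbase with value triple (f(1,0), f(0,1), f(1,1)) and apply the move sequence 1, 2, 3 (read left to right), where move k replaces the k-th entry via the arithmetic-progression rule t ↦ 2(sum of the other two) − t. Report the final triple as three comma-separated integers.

start (-5,2,-7) = (f(1,0),f(0,1),f(1,1))
replace slot 1: 2·(2+(-7)) − (-5) = -5 → (-5,2,-7)
replace slot 2: 2·((-5)+(-7)) − 2 = -26 → (-5,-26,-7)
replace slot 3: 2·((-5)+(-26)) − (-7) = -55 → (-5,-26,-55)

-5,-26,-55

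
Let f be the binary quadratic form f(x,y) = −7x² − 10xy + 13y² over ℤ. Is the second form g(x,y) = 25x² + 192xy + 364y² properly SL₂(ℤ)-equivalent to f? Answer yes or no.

D₁ = 464, D₂ = 464
river cycle of f (length 10): (13, 10, -7), (-7, 18, 5), (5, 12, -16), (-16, 20, 1), (1, 20, -16), (-16, 12, 5), (5, 18, -7), (-7, 10, 13), (13, 16, -4), (-4, 16, 13)
river cycle of g (length 10): (-4, 16, 13), (13, 10, -7), (-7, 18, 5), (5, 12, -16), (-16, 20, 1), (1, 20, -16), (-16, 12, 5), (5, 18, -7), (-7, 10, 13), (13, 16, -4)
cycles coincide ⇒ equivalent

yes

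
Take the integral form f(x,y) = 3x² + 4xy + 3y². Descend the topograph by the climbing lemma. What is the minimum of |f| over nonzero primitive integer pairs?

translate: b→-2 (≡4 mod 6), so (3,4,3)→(3,-2,2)
flip: (3,-2,2)→(2,2,3)
reduced (well bottom): (2,2,3) with a≤c, −a<b≤a
well minimum = a = 2

2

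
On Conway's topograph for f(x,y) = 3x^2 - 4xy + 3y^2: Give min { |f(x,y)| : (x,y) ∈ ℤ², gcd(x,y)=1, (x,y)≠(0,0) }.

translate: b→2 (≡-4 mod 6), so (3,-4,3)→(3,2,2)
flip: (3,2,2)→(2,-2,3)
translate: b→2 (≡-2 mod 4), so (2,-2,3)→(2,2,3)
reduced (well bottom): (2,2,3) with a≤c, −a<b≤a
well minimum = a = 2

2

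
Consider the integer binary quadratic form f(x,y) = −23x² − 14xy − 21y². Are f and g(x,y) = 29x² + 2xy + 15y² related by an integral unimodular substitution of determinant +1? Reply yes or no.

D₁ = -1736, D₂ = -1736
f is negative-definite; reduce −f:
−f: flip: (23,14,21)→(21,-14,23)
−f: reduced (well bottom): (21,-14,23) with a≤c, −a<b≤a
flip sign back: reduced form of f is (-21,14,-23)
g: flip: (29,2,15)→(15,-2,29)
g: reduced (well bottom): (15,-2,29) with a≤c, −a<b≤a
reduced forms (-21, 14, -23) vs (15, -2, 29) ⇒ inequivalent

no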